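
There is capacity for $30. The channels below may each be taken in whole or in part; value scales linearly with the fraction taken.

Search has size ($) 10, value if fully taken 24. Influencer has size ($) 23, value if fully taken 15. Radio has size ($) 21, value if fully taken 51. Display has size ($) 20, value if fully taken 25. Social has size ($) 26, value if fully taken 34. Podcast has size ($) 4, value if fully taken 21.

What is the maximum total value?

84

Best value per unit of size first: Podcast 21/4≈5.25, Radio 51/21≈2.43, Search 24/10≈2.4, Social 34/26≈1.31, Display 25/20≈1.25, Influencer 15/23≈0.652.
Podcast: take in full, 4 $ for value 21 — 26 left.
Radio: take in full, 21 $ for value 51 — 5 left.
Only 5 $ remain; take 5/10 of Search for value 24×5/10 = 12.
Total value = 84.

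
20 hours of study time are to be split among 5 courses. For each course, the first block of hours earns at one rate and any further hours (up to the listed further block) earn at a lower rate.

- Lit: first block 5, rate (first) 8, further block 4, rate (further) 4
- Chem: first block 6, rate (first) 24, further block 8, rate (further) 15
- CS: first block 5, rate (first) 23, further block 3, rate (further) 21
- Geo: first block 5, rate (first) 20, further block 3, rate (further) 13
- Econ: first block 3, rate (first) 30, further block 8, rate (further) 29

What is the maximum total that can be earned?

535

Rank every tier by rate: Econ/first 30 > Econ/second 29 > Chem/first 24 > CS/first 23 > CS/second 21 > Geo/first 20 > Chem/second 15 > Geo/second 13 > Lit/first 8 > Lit/second 4.
Econ first at 30: fill all 3 ; 17 left.
Econ second at 29: fill all 8 ; 9 left.
Fill Chem first block (6 at 24) ; 3 left.
3 remain; put them into CS first at 23.
Total = 30×3 + 29×8 + 24×6 + 23×3 = 535.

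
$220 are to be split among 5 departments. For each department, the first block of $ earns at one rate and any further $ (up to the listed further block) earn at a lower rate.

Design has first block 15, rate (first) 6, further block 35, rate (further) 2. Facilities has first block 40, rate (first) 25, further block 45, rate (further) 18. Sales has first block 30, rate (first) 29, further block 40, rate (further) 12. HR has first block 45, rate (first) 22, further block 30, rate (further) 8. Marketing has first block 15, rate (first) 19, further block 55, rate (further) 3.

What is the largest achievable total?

Treat each block as its own option and order by rate: Sales/first 29 > Facilities/first 25 > HR/first 22 > Marketing/first 19 > Facilities/second 18 > Sales/second 12 > HR/second 8 > Design/first 6 > Marketing/second 3 > Design/second 2.
Fill Sales first block (30 at 29) — 190 left.
Facilities/first (25): +40 — 150 left.
Fill HR first block (45 at 22) — 105 left.
Marketing/first (19): +15 — 90 left.
Facilities second at 18: fill all 45 — 45 left.
Fill Sales second block (40 at 12) — 5 left.
HR second at 8: only 5 left, fill 5.
Total = 29×30 + 25×40 + 22×45 + 19×15 + 18×45 + 12×40 + 8×5 = 4475.

4475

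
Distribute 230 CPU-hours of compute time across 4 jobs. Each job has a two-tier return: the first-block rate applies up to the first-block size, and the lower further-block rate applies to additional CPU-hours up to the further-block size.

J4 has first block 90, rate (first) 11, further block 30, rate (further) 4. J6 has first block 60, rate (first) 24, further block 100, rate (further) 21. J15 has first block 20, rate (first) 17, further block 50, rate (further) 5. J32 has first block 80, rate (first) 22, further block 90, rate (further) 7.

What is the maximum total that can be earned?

5090

Rank every tier by rate: J6/tier1 24 > J32/tier1 22 > J6/tier2 21 > J15/tier1 17 > J4/tier1 11 > J32/tier2 7 > J15/tier2 5 > J4/tier2 4.
J6 tier1 at 24: fill all 60 ; 170 left.
J32/tier1 (22): +80 ; 90 left.
90 remain; put them into J6 tier2 at 21.
Total = 24×60 + 22×80 + 21×90 = 5090.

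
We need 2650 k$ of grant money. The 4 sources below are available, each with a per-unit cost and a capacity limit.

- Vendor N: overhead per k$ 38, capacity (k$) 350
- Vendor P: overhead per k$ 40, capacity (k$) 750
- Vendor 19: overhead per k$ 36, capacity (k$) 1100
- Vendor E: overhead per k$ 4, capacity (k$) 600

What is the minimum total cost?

79300

Cheapest first:
Take 600 from Vendor E at 4 → need 2050 more.
Take 1100 from Vendor 19 at 36 → need 950 more.
Take 350 from Vendor N at 38 → need 600 more.
Vendor P at 40: take 600 of its 750 → requirement met.
Cost = 600×4 + 1100×36 + 350×38 + 600×40 = 79300.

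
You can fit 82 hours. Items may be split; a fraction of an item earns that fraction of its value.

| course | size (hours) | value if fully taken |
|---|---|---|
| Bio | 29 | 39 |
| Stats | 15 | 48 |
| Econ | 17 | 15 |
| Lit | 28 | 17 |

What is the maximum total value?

Rank by value-to-size ratio: Stats 48/15≈3.2, Bio 39/29≈1.34, Econ 15/17≈0.882, Lit 17/28≈0.607.
All 15 hours of Stats fit (value 48) — 67 remain.
Take all of Bio (29 hours, value 39) — 38 hours left.
Econ: take in full, 17 hours for value 15 — 21 left.
Fill the last 21 hours with part of Lit: 21/28 of it earns 12.75.
Total value = 114.75.

114.75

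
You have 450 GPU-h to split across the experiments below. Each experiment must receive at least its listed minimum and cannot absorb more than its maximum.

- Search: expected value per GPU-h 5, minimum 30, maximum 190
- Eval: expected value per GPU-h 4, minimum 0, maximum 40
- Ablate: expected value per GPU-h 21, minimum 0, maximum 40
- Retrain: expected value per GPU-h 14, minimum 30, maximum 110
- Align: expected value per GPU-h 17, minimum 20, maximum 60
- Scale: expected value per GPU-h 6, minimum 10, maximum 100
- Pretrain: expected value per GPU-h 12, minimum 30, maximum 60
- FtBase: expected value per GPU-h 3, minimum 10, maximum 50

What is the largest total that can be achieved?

5100

Meeting every minimum uses 30+0+0+30+20+10+30+10 = 130 GPU-h, leaving 320.
Rank by expected value per GPU-h: Ablate 21 > Align 17 > Retrain 14 > Pretrain 12 > Scale 6 > Search 5 > Eval 4 > FtBase 3.
Ablate: +40 to 40 (cap) — 280 left.
Align takes 40 more to reach its cap of 60 — 240 left.
Retrain takes 80 more to reach its cap of 110 — 160 left.
Pretrain: +30 to 60 (cap) — 130 left.
Scale: +90 to 100 (cap) — 40 left.
Search has room for 160 more but only 40 remain, so it gets 70.
Total = 5×70 + 21×40 + 14×110 + 17×60 + 6×100 + 12×60 + 3×10 = 5100.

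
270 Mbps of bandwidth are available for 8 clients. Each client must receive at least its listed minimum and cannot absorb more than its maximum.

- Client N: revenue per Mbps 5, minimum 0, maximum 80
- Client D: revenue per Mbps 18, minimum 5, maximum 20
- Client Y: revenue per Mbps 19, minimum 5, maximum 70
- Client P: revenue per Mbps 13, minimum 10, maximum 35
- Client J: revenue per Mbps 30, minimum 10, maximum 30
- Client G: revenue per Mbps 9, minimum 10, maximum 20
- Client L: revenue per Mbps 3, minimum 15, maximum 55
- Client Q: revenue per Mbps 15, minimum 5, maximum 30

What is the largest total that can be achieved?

Meeting every minimum uses 0+5+5+10+10+10+15+5 = 60 Mbps, leaving 210.
Highest revenue per Mbps first: Client J 30 > Client Y 19 > Client D 18 > Client Q 15 > Client P 13 > Client G 9 > Client N 5 > Client L 3.
Give Client J 20 more to hit its cap of 30 — 190 left.
Client Y: +65 to 70 (cap) — 125 left.
Client D takes 15 more to reach its cap of 20 — 110 left.
Give Client Q 25 more to hit its cap of 30 — 85 left.
Client P: +25 to 35 (cap) — 60 left.
Give Client G 10 more to hit its cap of 20 — 50 left.
Only 50 left; Client N takes them to reach 50.
Total = 5×50 + 18×20 + 19×70 + 13×35 + 30×30 + 9×20 + 3×15 + 15×30 = 3970.

3970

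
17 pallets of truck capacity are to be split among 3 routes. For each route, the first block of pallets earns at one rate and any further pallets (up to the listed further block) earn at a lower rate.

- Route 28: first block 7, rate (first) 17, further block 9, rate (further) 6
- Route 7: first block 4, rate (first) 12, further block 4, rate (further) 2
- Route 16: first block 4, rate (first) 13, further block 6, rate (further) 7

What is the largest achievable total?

233

Treat each block as its own option and order by rate: Route 28/tier1 17 > Route 16/tier1 13 > Route 7/tier1 12 > Route 16/tier2 7 > Route 28/tier2 6 > Route 7/tier2 2.
Fill Route 28 tier1 block (7 at 17) ; 10 left.
Route 16 tier1 at 13: fill all 4 ; 6 left.
Route 7 tier1 at 12: fill all 4 ; 2 left.
Route 16/tier2: +2 of 6 at 7; pool empty.
Total = 17×7 + 13×4 + 12×4 + 7×2 = 233.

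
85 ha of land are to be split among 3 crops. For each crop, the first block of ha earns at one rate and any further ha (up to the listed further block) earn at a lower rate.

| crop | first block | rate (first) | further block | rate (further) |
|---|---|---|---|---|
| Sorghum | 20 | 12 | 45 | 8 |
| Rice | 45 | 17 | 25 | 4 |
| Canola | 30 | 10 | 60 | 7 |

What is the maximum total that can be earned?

1205

Treat each block as its own option and order by rate: Rice/T1 17 > Sorghum/T1 12 > Canola/T1 10 > Sorghum/T2 8 > Canola/T2 7 > Rice/T2 4.
Fill Rice T1 block (45 at 17) — 40 left.
Fill Sorghum T1 block (20 at 12) — 20 left.
20 remain; put them into Canola T1 at 10.
Total = 17×45 + 12×20 + 10×20 = 1205.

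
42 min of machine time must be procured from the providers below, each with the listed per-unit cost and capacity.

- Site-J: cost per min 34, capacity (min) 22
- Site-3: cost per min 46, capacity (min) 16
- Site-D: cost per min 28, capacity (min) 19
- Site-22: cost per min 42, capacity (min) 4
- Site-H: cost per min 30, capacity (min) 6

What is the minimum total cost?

Use providers in increasing cost order.
Site-D at 28: take all 19 min ; 23 still needed.
Site-H (30): use full 6 ; 17 min to go.
Take 17 from Site-J at 34 to finish.
Site-22, Site-3: unused.
Cost = 19×28 + 6×30 + 17×34 = 1290.

1290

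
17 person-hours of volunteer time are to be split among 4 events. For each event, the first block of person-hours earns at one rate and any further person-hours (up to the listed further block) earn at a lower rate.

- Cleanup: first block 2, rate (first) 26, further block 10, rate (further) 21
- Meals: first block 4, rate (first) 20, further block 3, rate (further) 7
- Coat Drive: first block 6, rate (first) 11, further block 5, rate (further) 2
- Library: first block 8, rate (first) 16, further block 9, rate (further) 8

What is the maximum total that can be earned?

358

Treat each block as its own option and order by rate: Cleanup/T1 26 > Cleanup/T2 21 > Meals/T1 20 > Library/T1 16 > Coat Drive/T1 11 > Library/T2 8 > Meals/T2 7 > Coat Drive/T2 2.
Fill Cleanup T1 block (2 at 26) ; 15 left.
Cleanup/T2 (21): +10 ; 5 left.
Meals/T1 (20): +4 ; 1 left.
Library T1 at 16: only 1 left, fill 1.
Total = 26×2 + 21×10 + 20×4 + 16×1 = 358.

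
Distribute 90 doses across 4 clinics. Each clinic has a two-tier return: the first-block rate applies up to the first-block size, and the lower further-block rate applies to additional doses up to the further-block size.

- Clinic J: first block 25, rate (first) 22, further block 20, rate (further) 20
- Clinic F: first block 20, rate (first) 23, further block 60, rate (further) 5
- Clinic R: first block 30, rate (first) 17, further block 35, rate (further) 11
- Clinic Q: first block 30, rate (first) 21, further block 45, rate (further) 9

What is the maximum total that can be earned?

Order all 8 blocks by rate: Clinic F/tier1 23 > Clinic J/tier1 22 > Clinic Q/tier1 21 > Clinic J/tier2 20 > Clinic R/tier1 17 > Clinic R/tier2 11 > Clinic Q/tier2 9 > Clinic F/tier2 5.
Clinic F tier1 at 23: fill all 20 → 70 left.
Fill Clinic J tier1 block (25 at 22) → 45 left.
Clinic Q tier1 at 21: fill all 30 → 15 left.
Clinic J/tier2: +15 of 20 at 20; pool empty.
Total = 23×20 + 22×25 + 21×30 + 20×15 = 1940.

1940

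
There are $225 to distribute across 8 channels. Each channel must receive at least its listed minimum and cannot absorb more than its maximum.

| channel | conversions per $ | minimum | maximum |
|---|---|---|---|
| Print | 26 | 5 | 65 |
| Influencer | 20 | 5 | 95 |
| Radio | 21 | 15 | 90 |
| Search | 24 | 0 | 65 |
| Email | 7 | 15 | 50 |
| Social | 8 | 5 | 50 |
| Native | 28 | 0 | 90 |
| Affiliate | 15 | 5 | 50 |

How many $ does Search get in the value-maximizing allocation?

25

Meeting every minimum uses 5+5+15+0+15+5+0+5 = 50 $, leaving 175.
Highest conversions per $ first: Native 28 > Print 26 > Search 24 > Radio 21 > Influencer 20 > Affiliate 15 > Social 8 > Email 7.
Native: +90 to 90 (cap) — 85 left.
Print: +60 to 65 (cap) — 25 left.
Search: +25 (room for 65) → 25. Pool exhausted.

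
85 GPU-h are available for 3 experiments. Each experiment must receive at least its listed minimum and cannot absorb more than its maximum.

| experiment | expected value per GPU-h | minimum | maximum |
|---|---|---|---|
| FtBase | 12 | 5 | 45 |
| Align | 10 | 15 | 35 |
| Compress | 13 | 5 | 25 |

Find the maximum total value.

Meeting every minimum uses 5+15+5 = 25 GPU-h, leaving 60.
Rank by expected value per GPU-h: Compress 13 > FtBase 12 > Align 10.
Compress takes 20 more to reach its cap of 25 → 40 left.
FtBase takes 40 more to reach its cap of 45 → 0 left.
Total = 12×45 + 10×15 + 13×25 = 1015.

1015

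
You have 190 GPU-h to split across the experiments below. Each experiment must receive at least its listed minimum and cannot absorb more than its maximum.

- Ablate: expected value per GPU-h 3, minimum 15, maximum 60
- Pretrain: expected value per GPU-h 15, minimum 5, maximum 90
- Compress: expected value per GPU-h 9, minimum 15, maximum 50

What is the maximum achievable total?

1950

Meeting every minimum uses 15+5+15 = 35 GPU-h, leaving 155.
Order the experiments by expected value per GPU-h: Pretrain 15 > Compress 9 > Ablate 3.
Give Pretrain 85 more to hit its cap of 90 → 70 left.
Compress: +35 to 50 (cap) → 35 left.
Ablate has room for 45 more but only 35 remain, so it gets 50.
Total = 3×50 + 15×90 + 9×50 = 1950.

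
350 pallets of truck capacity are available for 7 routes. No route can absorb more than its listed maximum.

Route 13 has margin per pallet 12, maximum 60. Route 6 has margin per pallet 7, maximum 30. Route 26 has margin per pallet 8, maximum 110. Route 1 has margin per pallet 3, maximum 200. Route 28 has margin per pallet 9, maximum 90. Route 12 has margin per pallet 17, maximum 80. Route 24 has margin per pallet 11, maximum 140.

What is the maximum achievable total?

Highest margin per pallet first: Route 12 17 > Route 13 12 > Route 24 11 > Route 28 9 > Route 26 8 > Route 6 7 > Route 1 3.
Route 12: +80 to 80 (cap) ; 270 left.
Route 13: +60 to 60 (cap) ; 210 left.
Route 24: +140 to 140 (cap) ; 70 left.
Route 28 has room for 90 but only 70 remain, so it gets 70.
Total = 12×60 + 9×70 + 17×80 + 11×140 = 4250.

4250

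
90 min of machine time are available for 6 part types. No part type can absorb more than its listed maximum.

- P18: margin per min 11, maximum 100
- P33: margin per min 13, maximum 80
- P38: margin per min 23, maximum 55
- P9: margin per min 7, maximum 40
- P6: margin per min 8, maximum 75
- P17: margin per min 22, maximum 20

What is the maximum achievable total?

Rank by margin per min: P38 23 > P17 22 > P33 13 > P18 11 > P6 8 > P9 7.
P38 takes 55 to reach its cap of 55 ; 35 left.
P17: +20 to 20 (cap) ; 15 left.
Only 15 left; P33 takes them to reach 15.
Total = 13×15 + 23×55 + 22×20 = 1900.

1900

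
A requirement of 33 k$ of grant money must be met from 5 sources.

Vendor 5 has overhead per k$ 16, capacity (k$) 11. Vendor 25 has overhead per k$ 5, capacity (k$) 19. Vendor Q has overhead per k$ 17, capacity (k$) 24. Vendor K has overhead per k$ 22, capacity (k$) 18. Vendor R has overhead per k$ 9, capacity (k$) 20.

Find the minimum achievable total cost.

Cheapest first:
Take 19 from Vendor 25 at 5 → need 14 more.
Vendor R at 9: take 14 of its 20 → requirement met.
Vendor 5, Vendor Q, Vendor K: unused.
Cost = 19×5 + 14×9 = 221.

221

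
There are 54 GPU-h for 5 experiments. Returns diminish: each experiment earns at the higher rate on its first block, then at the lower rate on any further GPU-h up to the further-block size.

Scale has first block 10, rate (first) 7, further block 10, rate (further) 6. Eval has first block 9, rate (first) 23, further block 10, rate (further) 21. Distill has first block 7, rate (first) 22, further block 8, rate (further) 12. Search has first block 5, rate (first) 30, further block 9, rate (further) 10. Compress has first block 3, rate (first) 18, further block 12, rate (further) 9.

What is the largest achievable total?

Order all 10 blocks by rate: Search/T1 30 > Eval/T1 23 > Distill/T1 22 > Eval/T2 21 > Compress/T1 18 > Distill/T2 12 > Search/T2 10 > Compress/T2 9 > Scale/T1 7 > Scale/T2 6.
Search T1 at 30: fill all 5 → 49 left.
Eval/T1 (23): +9 → 40 left.
Distill T1 at 22: fill all 7 → 33 left.
Eval T2 at 21: fill all 10 → 23 left.
Fill Compress T1 block (3 at 18) → 20 left.
Distill T2 at 12: fill all 8 → 12 left.
Fill Search T2 block (9 at 10) → 3 left.
Compress T2 at 9: only 3 left, fill 3.
Total = 30×5 + 23×9 + 22×7 + 21×10 + 18×3 + 12×8 + 10×9 + 9×3 = 988.

988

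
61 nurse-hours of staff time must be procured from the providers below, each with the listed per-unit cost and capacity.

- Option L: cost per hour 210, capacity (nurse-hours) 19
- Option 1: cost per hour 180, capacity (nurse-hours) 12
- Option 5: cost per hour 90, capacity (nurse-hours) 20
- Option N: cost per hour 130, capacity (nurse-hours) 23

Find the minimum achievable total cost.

8210

Cheapest first:
Take 20 from Option 5 at 90 → need 41 more.
Take 23 from Option N at 130 → need 18 more.
Option 1 (180): use full 12 → 6 nurse-hours to go.
Take 6 from Option L at 210 to finish.
Cost = 20×90 + 23×130 + 12×180 + 6×210 = 8210.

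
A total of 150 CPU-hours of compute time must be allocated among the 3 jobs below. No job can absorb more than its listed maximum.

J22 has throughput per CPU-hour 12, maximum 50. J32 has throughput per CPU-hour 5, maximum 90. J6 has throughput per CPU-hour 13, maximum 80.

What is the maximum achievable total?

1740

Order the jobs by throughput per CPU-hour: J6 13 > J22 12 > J32 5.
J6: +80 to 80 (cap) ; 70 left.
J22 takes 50 to reach its cap of 50 ; 20 left.
J32 has room for 90 but only 20 remain, so it gets 20.
Total = 12×50 + 5×20 + 13×80 = 1740.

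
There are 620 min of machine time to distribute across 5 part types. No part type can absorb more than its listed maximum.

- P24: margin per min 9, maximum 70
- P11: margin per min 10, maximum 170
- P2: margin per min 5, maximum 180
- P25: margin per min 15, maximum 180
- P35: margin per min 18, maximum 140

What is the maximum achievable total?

7850

Rank by margin per min: P35 18 > P25 15 > P11 10 > P24 9 > P2 5.
P35 takes 140 to reach its cap of 140 — 480 left.
P25: +180 to 180 (cap) — 300 left.
P11 takes 170 to reach its cap of 170 — 130 left.
Give P24 70 to hit its cap of 70 — 60 left.
P2 has room for 180 but only 60 remain, so it gets 60.
Total = 9×70 + 10×170 + 5×60 + 15×180 + 18×140 = 7850.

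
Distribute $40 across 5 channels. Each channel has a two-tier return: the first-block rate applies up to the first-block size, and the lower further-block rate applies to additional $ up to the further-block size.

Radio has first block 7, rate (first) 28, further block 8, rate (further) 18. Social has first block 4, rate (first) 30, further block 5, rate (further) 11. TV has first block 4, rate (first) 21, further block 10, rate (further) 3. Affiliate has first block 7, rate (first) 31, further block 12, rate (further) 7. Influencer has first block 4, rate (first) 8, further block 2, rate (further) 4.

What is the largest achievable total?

Order all 10 blocks by rate: Affiliate/first 31 > Social/first 30 > Radio/first 28 > TV/first 21 > Radio/second 18 > Social/second 11 > Influencer/first 8 > Affiliate/second 7 > Influencer/second 4 > TV/second 3.
Affiliate first at 31: fill all 7 → 33 left.
Social/first (30): +4 → 29 left.
Radio first at 28: fill all 7 → 22 left.
TV/first (21): +4 → 18 left.
Radio/second (18): +8 → 10 left.
Social/second (11): +5 → 5 left.
Fill Influencer first block (4 at 8) → 1 left.
Affiliate/second: +1 of 12 at 7; pool empty.
Total = 31×7 + 30×4 + 28×7 + 21×4 + 18×8 + 11×5 + 8×4 + 7×1 = 855.

855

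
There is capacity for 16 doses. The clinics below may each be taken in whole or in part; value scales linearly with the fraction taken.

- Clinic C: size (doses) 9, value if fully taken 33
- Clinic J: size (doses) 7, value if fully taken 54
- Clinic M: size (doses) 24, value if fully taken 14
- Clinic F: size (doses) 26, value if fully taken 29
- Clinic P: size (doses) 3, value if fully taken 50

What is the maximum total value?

Rank by value-to-size ratio: Clinic P 50/3≈16.7, Clinic J 54/7≈7.71, Clinic C 33/9≈3.67, Clinic F 29/26≈1.12, Clinic M 14/24≈0.583.
Take all of Clinic P (3 doses, value 50) → 13 doses left.
Clinic J: take in full, 7 doses for value 54 → 6 left.
Only 6 doses remain; take 6/9 of Clinic C for value 33×6/9 = 22.
Total value = 126.

126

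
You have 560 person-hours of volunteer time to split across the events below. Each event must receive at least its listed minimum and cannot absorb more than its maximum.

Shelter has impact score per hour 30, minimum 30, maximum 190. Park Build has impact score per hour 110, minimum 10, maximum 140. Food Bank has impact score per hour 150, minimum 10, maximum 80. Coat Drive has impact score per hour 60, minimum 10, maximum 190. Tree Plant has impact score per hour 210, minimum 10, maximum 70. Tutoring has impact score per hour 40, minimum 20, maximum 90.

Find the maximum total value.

Meeting every minimum uses 30+10+10+10+10+20 = 90 person-hours, leaving 470.
Rank by impact score per hour: Tree Plant 210 > Food Bank 150 > Park Build 110 > Coat Drive 60 > Tutoring 40 > Shelter 30.
Tree Plant takes 60 more to reach its cap of 70 — 410 left.
Food Bank: +70 to 80 (cap) — 340 left.
Park Build takes 130 more to reach its cap of 140 — 210 left.
Coat Drive takes 180 more to reach its cap of 190 — 30 left.
Only 30 left; Tutoring takes them to reach 50.
Total = 30×30 + 110×140 + 150×80 + 60×190 + 210×70 + 40×50 = 56400.

56400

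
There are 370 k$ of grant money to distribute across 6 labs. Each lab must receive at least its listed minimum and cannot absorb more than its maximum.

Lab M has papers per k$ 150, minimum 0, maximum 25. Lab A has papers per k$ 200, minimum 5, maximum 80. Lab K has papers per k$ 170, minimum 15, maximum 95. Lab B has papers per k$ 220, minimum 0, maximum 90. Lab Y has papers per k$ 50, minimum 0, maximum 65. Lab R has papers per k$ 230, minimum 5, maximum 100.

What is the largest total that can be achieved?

75700

Meeting every minimum uses 0+5+15+0+0+5 = 25 k$, leaving 345.
Highest papers per k$ first: Lab R 230 > Lab B 220 > Lab A 200 > Lab K 170 > Lab M 150 > Lab Y 50.
Give Lab R 95 more to hit its cap of 100 → 250 left.
Lab B: +90 to 90 (cap) → 160 left.
Lab A: +75 to 80 (cap) → 85 left.
Lab K: +80 to 95 (cap) → 5 left.
Only 5 left; Lab M takes them to reach 5.
Total = 150×5 + 200×80 + 170×95 + 220×90 + 230×100 = 75700.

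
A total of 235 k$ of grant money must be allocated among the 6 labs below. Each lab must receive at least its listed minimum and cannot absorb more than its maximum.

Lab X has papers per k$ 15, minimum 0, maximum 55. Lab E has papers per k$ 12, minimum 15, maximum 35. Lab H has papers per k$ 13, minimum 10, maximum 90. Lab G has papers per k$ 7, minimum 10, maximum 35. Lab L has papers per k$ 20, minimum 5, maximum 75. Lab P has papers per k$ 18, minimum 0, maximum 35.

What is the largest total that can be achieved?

3790

Meeting every minimum uses 0+15+10+10+5+0 = 40 k$, leaving 195.
Highest papers per k$ first: Lab L 20 > Lab P 18 > Lab X 15 > Lab H 13 > Lab E 12 > Lab G 7.
Lab L: +70 to 75 (cap) → 125 left.
Lab P: +35 to 35 (cap) → 90 left.
Lab X: +55 to 55 (cap) → 35 left.
Lab H has room for 80 more but only 35 remain, so it gets 45.
Total = 15×55 + 12×15 + 13×45 + 7×10 + 20×75 + 18×35 = 3790.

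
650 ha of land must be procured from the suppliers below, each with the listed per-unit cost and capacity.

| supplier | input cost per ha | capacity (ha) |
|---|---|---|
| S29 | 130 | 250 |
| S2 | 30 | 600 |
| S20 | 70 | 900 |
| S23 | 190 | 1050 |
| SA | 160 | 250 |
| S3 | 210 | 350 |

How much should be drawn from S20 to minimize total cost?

Cheapest first:
S2 at 30: take all 600 ha — 50 still needed.
S20 at 70: take 50 of its 900 — requirement met.
S29, SA, S23, S3: unused.

50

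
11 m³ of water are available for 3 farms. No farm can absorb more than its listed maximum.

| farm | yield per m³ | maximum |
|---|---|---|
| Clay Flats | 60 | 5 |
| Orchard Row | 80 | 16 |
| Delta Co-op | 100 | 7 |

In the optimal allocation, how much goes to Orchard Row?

Highest yield per m³ first: Delta Co-op 100 > Orchard Row 80 > Clay Flats 60.
Delta Co-op: +7 to 7 (cap) → 4 left.
Orchard Row has room for 16 but only 4 remain, so it gets 4.

4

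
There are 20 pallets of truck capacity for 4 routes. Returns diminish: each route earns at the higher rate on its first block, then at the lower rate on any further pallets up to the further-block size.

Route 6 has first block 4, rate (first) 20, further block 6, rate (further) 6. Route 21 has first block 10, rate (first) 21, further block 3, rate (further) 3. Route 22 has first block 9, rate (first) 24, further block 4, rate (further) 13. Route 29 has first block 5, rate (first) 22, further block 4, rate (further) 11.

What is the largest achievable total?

452

Treat each block as its own option and order by rate: Route 22/first 24 > Route 29/first 22 > Route 21/first 21 > Route 6/first 20 > Route 22/second 13 > Route 29/second 11 > Route 6/second 6 > Route 21/second 3.
Route 22 first at 24: fill all 9 → 11 left.
Fill Route 29 first block (5 at 22) → 6 left.
Route 21/first: +6 of 10 at 21; pool empty.
Total = 24×9 + 22×5 + 21×6 = 452.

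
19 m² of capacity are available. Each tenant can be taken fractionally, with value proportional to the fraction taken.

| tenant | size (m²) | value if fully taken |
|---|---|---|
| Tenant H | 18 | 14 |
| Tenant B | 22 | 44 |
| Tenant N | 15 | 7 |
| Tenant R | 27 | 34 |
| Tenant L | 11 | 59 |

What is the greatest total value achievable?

75

Best value per unit of size first: Tenant L 59/11≈5.36, Tenant B 44/22≈2, Tenant R 34/27≈1.26, Tenant H 14/18≈0.778, Tenant N 7/15≈0.467.
Tenant L: take in full, 11 m² for value 59 — 8 left.
Only 8 m² remain; take 8/22 of Tenant B for value 44×8/22 = 16.
Total value = 75.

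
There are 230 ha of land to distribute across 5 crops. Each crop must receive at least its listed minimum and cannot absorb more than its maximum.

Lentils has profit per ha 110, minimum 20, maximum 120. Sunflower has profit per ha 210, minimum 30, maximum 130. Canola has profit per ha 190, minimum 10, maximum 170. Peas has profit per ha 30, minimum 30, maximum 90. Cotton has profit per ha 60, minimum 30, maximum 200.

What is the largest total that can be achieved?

Meeting every minimum uses 20+30+10+30+30 = 120 ha, leaving 110.
Order the crops by profit per ha: Sunflower 210 > Canola 190 > Lentils 110 > Cotton 60 > Peas 30.
Give Sunflower 100 more to hit its cap of 130 → 10 left.
Canola: +10 (room for 160) → 20. Pool exhausted.
Total = 110×20 + 210×130 + 190×20 + 30×30 + 60×30 = 36000.

36000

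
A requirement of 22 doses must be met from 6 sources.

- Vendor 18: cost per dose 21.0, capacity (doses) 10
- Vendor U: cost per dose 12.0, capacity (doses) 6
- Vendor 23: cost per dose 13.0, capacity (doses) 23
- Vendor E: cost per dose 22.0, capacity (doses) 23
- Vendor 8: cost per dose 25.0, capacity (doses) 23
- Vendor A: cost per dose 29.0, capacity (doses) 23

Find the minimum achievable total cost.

280

Use sources in increasing cost order.
Take 6 from Vendor U at 12.0 — need 16 more.
Take 16 from Vendor 23 at 13.0 to finish.
Vendor 18, Vendor E, Vendor 8, Vendor A: unused.
Cost = 6×12.0 + 16×13.0 = 280.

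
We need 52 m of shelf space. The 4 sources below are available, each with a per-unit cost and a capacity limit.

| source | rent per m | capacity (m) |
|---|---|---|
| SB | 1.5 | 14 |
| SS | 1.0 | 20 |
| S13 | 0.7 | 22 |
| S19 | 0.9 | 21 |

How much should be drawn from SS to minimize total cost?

9

Use sources in increasing cost order.
S13 (0.7): use full 22 — 30 m to go.
Take 21 from S19 at 0.9 — need 9 more.
SS at 1.0: take 9 of its 20 — requirement met.
SB: unused.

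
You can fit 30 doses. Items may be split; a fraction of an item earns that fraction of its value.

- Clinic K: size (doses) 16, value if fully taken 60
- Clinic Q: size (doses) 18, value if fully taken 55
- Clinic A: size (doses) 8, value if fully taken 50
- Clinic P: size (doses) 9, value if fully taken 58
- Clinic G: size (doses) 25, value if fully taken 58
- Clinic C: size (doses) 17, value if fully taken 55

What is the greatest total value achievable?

Best value per unit of size first: Clinic P 58/9≈6.44, Clinic A 50/8≈6.25, Clinic K 60/16≈3.75, Clinic C 55/17≈3.24, Clinic Q 55/18≈3.06, Clinic G 58/25≈2.32.
Take all of Clinic P (9 doses, value 58) → 21 doses left.
Take all of Clinic A (8 doses, value 50) → 13 doses left.
13 doses left: a 13/16 share of Clinic K gives 60×13/16 = 48.75.
Total value = 156.75.

156.75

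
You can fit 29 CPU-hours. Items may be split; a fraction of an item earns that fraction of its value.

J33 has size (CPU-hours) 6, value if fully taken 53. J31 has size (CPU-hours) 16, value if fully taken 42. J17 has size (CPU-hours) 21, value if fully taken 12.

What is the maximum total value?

99

Best value per unit of size first: J33 53/6≈8.83, J31 42/16≈2.62, J17 12/21≈0.571.
All 6 CPU-hours of J33 fit (value 53) — 23 remain.
Take all of J31 (16 CPU-hours, value 42) — 7 CPU-hours left.
Only 7 CPU-hours remain; take 7/21 of J17 for value 12×7/21 = 4.
Total value = 99.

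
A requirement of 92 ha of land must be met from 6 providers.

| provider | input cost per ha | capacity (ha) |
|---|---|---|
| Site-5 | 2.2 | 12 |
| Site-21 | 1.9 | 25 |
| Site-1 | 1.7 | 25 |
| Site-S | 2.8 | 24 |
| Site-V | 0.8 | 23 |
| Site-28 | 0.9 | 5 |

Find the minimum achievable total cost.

144.9

Cheapest first:
Site-V at 0.8: take all 23 ha → 69 still needed.
Site-28 (0.9): use full 5 → 64 ha to go.
Site-1 at 1.7: take all 25 ha → 39 still needed.
Site-21 (1.9): use full 25 → 14 ha to go.
Site-5 (2.2): use full 12 → 2 ha to go.
Site-S at 2.8: take 2 of its 24 → requirement met.
Cost = 23×0.8 + 5×0.9 + 25×1.7 + 25×1.9 + 12×2.2 + 2×2.8 = 144.9.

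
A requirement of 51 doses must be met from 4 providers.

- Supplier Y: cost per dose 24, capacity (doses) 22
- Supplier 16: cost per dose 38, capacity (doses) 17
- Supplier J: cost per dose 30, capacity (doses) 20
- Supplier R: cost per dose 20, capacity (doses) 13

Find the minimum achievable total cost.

Use providers in increasing cost order.
Supplier R at 20: take all 13 doses — 38 still needed.
Supplier Y (24): use full 22 — 16 doses to go.
Supplier J (30): take the remaining 16 — done.
Supplier 16: unused.
Cost = 13×20 + 22×24 + 16×30 = 1268.

1268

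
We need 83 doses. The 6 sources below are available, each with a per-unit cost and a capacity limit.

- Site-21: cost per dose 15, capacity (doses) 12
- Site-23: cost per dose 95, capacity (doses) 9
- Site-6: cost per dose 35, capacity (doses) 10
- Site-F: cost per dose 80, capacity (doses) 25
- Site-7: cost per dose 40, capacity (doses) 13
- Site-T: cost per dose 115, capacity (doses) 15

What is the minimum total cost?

5515

Cheapest first:
Site-21 (15): use full 12 → 71 doses to go.
Site-6 (35): use full 10 → 61 doses to go.
Site-7 at 40: take all 13 doses → 48 still needed.
Take 25 from Site-F at 80 → need 23 more.
Site-23 at 95: take all 9 doses → 14 still needed.
Site-T (115): take the remaining 14 → done.
Cost = 12×15 + 10×35 + 13×40 + 25×80 + 9×95 + 14×115 = 5515.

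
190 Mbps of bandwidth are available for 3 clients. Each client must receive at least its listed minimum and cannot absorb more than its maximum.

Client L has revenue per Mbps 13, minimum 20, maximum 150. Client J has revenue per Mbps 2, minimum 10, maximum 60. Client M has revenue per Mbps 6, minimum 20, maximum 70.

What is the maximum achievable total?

2150

Meeting every minimum uses 20+10+20 = 50 Mbps, leaving 140.
Order the clients by revenue per Mbps: Client L 13 > Client M 6 > Client J 2.
Give Client L 130 more to hit its cap of 150 ; 10 left.
Client M has room for 50 more but only 10 remain, so it gets 30.
Total = 13×150 + 2×10 + 6×30 = 2150.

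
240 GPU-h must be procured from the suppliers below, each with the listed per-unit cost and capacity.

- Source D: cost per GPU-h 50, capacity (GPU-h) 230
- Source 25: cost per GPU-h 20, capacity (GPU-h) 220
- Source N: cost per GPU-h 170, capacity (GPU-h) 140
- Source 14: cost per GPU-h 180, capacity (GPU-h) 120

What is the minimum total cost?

5400

Fill from the cheapest supplier first.
Source 25 (20): use full 220 — 20 GPU-h to go.
Take 20 from Source D at 50 to finish.
Source N, Source 14: unused.
Cost = 220×20 + 20×50 = 5400.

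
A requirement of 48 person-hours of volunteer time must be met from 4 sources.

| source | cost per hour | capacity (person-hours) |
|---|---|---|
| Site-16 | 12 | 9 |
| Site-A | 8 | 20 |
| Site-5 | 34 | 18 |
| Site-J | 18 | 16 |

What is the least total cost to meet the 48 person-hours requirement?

658

Fill from the cheapest source first.
Site-A at 8: take all 20 person-hours ; 28 still needed.
Site-16 at 12: take all 9 person-hours ; 19 still needed.
Take 16 from Site-J at 18 ; need 3 more.
Site-5 at 34: take 3 of its 18 ; requirement met.
Cost = 20×8 + 9×12 + 16×18 + 3×34 = 658.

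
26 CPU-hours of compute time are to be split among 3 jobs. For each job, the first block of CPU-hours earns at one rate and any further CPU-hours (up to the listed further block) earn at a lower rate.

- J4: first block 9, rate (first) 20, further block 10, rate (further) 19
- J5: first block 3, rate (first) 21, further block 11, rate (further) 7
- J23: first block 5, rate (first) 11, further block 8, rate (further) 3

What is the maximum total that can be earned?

Order all 6 blocks by rate: J5/T1 21 > J4/T1 20 > J4/T2 19 > J23/T1 11 > J5/T2 7 > J23/T2 3.
J5/T1 (21): +3 ; 23 left.
Fill J4 T1 block (9 at 20) ; 14 left.
J4/T2 (19): +10 ; 4 left.
J23/T1: +4 of 5 at 11; pool empty.
Total = 21×3 + 20×9 + 19×10 + 11×4 = 477.

477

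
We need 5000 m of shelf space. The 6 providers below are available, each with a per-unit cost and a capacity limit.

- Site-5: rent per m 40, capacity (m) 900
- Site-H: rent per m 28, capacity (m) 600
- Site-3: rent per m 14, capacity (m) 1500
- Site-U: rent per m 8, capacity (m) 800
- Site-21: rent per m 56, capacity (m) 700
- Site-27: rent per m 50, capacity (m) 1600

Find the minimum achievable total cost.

140200

Cheapest first:
Site-U (8): use full 800 ; 4200 m to go.
Site-3 (14): use full 1500 ; 2700 m to go.
Take 600 from Site-H at 28 ; need 2100 more.
Take 900 from Site-5 at 40 ; need 1200 more.
Take 1200 from Site-27 at 50 to finish.
Site-21: unused.
Cost = 800×8 + 1500×14 + 600×28 + 900×40 + 1200×50 = 140200.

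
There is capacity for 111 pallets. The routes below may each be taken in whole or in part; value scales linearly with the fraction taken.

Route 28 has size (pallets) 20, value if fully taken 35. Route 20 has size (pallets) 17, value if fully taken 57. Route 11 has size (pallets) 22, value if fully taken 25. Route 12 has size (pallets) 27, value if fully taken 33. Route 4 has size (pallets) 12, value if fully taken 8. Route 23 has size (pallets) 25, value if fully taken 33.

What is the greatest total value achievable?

183

Rank by value-to-size ratio: Route 20 57/17≈3.35, Route 28 35/20≈1.75, Route 23 33/25≈1.32, Route 12 33/27≈1.22, Route 11 25/22≈1.14, Route 4 8/12≈0.667.
All 17 pallets of Route 20 fit (value 57) ; 94 remain.
Route 28: take in full, 20 pallets for value 35 ; 74 left.
Take all of Route 23 (25 pallets, value 33) ; 49 pallets left.
Take all of Route 12 (27 pallets, value 33) ; 22 pallets left.
Route 11: take in full, 22 pallets for value 25 ; 0 left.
Total value = 183.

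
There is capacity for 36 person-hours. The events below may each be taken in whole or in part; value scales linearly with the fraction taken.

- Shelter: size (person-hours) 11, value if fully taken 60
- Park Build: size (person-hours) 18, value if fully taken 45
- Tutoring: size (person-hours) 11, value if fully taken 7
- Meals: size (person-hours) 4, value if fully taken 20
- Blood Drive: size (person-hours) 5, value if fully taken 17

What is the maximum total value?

137

Best value per unit of size first: Shelter 60/11≈5.45, Meals 20/4≈5, Blood Drive 17/5≈3.4, Park Build 45/18≈2.5, Tutoring 7/11≈0.636.
All 11 person-hours of Shelter fit (value 60) — 25 remain.
Meals: take in full, 4 person-hours for value 20 — 21 left.
Blood Drive: take in full, 5 person-hours for value 17 — 16 left.
Fill the last 16 person-hours with part of Park Build: 16/18 of it earns 40.
Total value = 137.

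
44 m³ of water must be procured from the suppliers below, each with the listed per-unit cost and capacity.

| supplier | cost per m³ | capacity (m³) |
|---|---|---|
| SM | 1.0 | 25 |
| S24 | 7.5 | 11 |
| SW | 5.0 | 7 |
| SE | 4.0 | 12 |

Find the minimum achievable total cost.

108

Fill from the cheapest supplier first.
SM (1.0): use full 25 → 19 m³ to go.
SE at 4.0: take all 12 m³ → 7 still needed.
SW at 5.0: take all 7 m³ → 0 still needed.
S24: unused.
Cost = 25×1.0 + 12×4.0 + 7×5.0 = 108.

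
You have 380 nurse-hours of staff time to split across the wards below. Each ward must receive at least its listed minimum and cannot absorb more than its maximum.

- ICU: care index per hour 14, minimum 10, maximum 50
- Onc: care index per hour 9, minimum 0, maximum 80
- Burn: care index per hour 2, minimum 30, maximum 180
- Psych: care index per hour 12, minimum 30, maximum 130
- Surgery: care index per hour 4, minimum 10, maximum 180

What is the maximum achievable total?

3400

Meeting every minimum uses 10+0+30+30+10 = 80 nurse-hours, leaving 300.
Rank by care index per hour: ICU 14 > Psych 12 > Onc 9 > Surgery 4 > Burn 2.
Give ICU 40 more to hit its cap of 50 ; 260 left.
Psych: +100 to 130 (cap) ; 160 left.
Onc takes 80 more to reach its cap of 80 ; 80 left.
Only 80 left; Surgery takes them to reach 90.
Total = 14×50 + 9×80 + 2×30 + 12×130 + 4×90 = 3400.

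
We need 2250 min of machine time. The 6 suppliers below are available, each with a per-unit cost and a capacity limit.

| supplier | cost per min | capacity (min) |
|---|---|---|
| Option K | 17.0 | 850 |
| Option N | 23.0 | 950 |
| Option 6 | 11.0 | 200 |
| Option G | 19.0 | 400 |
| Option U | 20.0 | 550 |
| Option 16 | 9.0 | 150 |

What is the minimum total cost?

Fill from the cheapest supplier first.
Option 16 (9.0): use full 150 — 2100 min to go.
Take 200 from Option 6 at 11.0 — need 1900 more.
Option K (17.0): use full 850 — 1050 min to go.
Take 400 from Option G at 19.0 — need 650 more.
Option U at 20.0: take all 550 min — 100 still needed.
Option N (23.0): take the remaining 100 — done.
Cost = 150×9.0 + 200×11.0 + 850×17.0 + 400×19.0 + 550×20.0 + 100×23.0 = 38900.

38900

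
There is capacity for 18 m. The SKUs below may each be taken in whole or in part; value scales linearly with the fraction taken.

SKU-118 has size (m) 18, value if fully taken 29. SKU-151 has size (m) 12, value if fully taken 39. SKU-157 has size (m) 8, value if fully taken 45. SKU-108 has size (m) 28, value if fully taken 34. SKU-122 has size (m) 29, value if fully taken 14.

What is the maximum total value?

Best value per unit of size first: SKU-157 45/8≈5.62, SKU-151 39/12≈3.25, SKU-118 29/18≈1.61, SKU-108 34/28≈1.21, SKU-122 14/29≈0.483.
All 8 m of SKU-157 fit (value 45) — 10 remain.
Fill the last 10 m with part of SKU-151: 10/12 of it earns 32.5.
Total value = 77.5.

77.5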